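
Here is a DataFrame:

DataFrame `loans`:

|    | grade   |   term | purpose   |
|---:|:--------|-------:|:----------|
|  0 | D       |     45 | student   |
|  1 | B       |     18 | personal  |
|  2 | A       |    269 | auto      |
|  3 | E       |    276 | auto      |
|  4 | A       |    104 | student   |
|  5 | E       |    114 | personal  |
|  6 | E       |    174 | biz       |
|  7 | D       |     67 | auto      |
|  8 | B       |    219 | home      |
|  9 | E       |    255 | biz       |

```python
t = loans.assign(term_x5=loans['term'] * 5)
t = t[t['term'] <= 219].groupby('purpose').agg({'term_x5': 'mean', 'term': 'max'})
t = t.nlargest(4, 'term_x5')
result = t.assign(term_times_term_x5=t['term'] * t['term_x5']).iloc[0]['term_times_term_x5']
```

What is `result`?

239805.0

add column term_x5 = loans['term'] * 5:
  grade  term   purpose  term_x5
0     D    45   student      225
1     B    18  personal       90
2     A   269      auto     1345
3     E   276      auto     1380
4     A   104   student      520
5     E   114  personal      570
6     E   174       biz      870
7     D    67      auto      335
8     B   219      home     1095
9     E   255       biz     1275
filter rows where term <= 219:
  grade  term   purpose  term_x5
0     D    45   student      225
1     B    18  personal       90
4     A   104   student      520
5     E   114  personal      570
6     E   174       biz      870
7     D    67      auto      335
8     B   219      home     1095
group by purpose: mean(term_x5), max(term):
          term_x5  term
purpose                
auto        335.0    67
biz         870.0   174
home       1095.0   219
personal    330.0   114
student     372.5   104
take 4 rows with largest term_x5:
         term_x5  term
purpose               
home      1095.0   219
biz        870.0   174
student    372.5   104
auto       335.0    67
add column term_times_term_x5 = t['term'] * t['term_x5']:
         term_x5  term  term_times_term_x5
purpose                                   
home      1095.0   219            239805.0
biz        870.0   174            151380.0
student    372.5   104             38740.0
auto       335.0    67             22445.0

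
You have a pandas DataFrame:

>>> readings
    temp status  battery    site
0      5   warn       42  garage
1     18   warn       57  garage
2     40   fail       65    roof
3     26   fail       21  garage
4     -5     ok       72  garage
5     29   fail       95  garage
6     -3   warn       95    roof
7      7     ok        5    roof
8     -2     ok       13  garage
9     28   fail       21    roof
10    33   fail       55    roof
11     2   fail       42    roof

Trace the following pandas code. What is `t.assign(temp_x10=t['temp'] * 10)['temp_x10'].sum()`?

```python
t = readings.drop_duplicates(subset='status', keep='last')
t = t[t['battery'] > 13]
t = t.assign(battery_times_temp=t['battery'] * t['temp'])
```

-10

drop duplicate status (keep=last):
    temp status  battery    site
6     -3   warn       95    roof
8     -2     ok       13  garage
11     2   fail       42    roof
filter rows where battery > 13:
    temp status  battery  site
6     -3   warn       95  roof
11     2   fail       42  roof
add column battery_times_temp = t['battery'] * t['temp']:
    temp status  battery  site  battery_times_temp
6     -3   warn       95  roof                -285
11     2   fail       42  roof                  84
add column temp_x10 = t['temp'] * 10:
    temp status  battery  site  battery_times_temp  temp_x10
6     -3   warn       95  roof                -285       -30
11     2   fail       42  roof                  84        20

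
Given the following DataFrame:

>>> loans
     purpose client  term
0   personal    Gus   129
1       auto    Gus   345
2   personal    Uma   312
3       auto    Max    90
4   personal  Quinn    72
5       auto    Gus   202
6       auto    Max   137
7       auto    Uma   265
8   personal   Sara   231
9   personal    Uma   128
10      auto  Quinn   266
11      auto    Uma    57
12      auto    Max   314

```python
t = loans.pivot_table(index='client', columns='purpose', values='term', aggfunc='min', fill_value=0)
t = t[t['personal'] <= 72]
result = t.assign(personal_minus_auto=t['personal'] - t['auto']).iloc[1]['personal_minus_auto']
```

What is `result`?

-194

pivot: rows=client, cols=purpose, min(term):
purpose  auto  personal
client                 
Gus       202       129
Max        90         0
Quinn     266        72
Sara        0       231
Uma        57       128
filter rows where personal <= 72:
purpose  auto  personal
client                 
Max        90         0
Quinn     266        72
add column personal_minus_auto = t['personal'] - t['auto']:
purpose  auto  personal  personal_minus_auto
client                                      
Max        90         0                  -90
Quinn     266        72                 -194
Hence -194.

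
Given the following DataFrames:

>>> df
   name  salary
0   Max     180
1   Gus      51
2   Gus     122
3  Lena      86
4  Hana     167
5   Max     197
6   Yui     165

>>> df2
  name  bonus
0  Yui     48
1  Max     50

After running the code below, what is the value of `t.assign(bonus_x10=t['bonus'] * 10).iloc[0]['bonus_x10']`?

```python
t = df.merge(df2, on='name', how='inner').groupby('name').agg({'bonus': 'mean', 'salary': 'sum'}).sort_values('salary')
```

merge on 'name' (how='inner') → 3 rows:
  name  salary  bonus
0  Max     180     50
1  Max     197     50
2  Yui     165     48
group by name: mean(bonus), sum(salary):
      bonus  salary
name               
Max    50.0     377
Yui    48.0     165
sort by salary:
      bonus  salary
name               
Yui    48.0     165
Max    50.0     377
add column bonus_x10 = t['bonus'] * 10:
      bonus  salary  bonus_x10
name                          
Yui    48.0     165      480.0
Max    50.0     377      500.0

480.0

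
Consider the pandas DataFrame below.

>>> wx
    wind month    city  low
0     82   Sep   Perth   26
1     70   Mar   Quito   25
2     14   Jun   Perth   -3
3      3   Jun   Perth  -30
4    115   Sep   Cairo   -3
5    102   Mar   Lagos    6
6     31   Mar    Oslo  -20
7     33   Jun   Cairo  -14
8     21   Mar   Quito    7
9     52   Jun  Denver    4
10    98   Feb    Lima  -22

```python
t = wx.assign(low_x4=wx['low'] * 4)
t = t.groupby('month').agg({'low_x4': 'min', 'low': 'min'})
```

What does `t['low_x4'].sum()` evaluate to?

add column low_x4 = wx['low'] * 4:
    wind month    city  low  low_x4
0     82   Sep   Perth   26     104
1     70   Mar   Quito   25     100
2     14   Jun   Perth   -3     -12
3      3   Jun   Perth  -30    -120
4    115   Sep   Cairo   -3     -12
5    102   Mar   Lagos    6      24
6     31   Mar    Oslo  -20     -80
7     33   Jun   Cairo  -14     -56
8     21   Mar   Quito    7      28
9     52   Jun  Denver    4      16
10    98   Feb    Lima  -22     -88
group by month: min(low_x4), min(low):
       low_x4  low
month             
Feb       -88  -22
Jun      -120  -30
Mar       -80  -20
Sep       -12   -3
Finally, sum of column 'low_x4' = -300.

-300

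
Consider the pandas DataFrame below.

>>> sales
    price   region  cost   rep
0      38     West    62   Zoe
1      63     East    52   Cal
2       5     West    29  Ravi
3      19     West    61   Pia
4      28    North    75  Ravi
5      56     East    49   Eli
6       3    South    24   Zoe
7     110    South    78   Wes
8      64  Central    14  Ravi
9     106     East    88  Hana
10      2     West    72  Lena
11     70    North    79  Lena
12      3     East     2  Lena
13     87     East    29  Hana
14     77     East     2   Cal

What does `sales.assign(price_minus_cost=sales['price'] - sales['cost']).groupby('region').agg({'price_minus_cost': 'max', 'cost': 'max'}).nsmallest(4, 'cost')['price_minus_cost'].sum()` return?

add column price_minus_cost = sales['price'] - sales['cost']:
    price   region  cost   rep  price_minus_cost
0      38     West    62   Zoe               -24
1      63     East    52   Cal                11
2       5     West    29  Ravi               -24
3      19     West    61   Pia               -42
4      28    North    75  Ravi               -47
5      56     East    49   Eli                 7
6       3    South    24   Zoe               -21
7     110    South    78   Wes                32
8      64  Central    14  Ravi                50
9     106     East    88  Hana                18
10      2     West    72  Lena               -70
11     70    North    79  Lena                -9
12      3     East     2  Lena                 1
13     87     East    29  Hana                58
14     77     East     2   Cal                75
group by region: max(price_minus_cost), max(cost):
         price_minus_cost  cost
region                         
Central                50    14
East                   75    88
North                  -9    79
South                  32    78
West                  -24    72
take 4 rows with smallest cost:
         price_minus_cost  cost
region                         
Central                50    14
West                  -24    72
South                  32    78
North                  -9    79
Then the sum of column 'price_minus_cost': 49

49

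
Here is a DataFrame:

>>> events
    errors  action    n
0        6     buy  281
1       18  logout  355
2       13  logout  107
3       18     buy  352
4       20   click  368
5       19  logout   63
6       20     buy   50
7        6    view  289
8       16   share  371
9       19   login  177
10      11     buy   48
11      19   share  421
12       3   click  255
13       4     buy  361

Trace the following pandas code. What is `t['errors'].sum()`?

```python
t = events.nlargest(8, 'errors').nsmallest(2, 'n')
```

take 8 rows with largest errors:
    errors  action    n
4       20   click  368
6       20     buy   50
5       19  logout   63
9       19   login  177
11      19   share  421
1       18  logout  355
3       18     buy  352
8       16   share  371
take 2 rows with smallest n:
   errors  action   n
6      20     buy  50
5      19  logout  63
sum of column 'errors' → 39

39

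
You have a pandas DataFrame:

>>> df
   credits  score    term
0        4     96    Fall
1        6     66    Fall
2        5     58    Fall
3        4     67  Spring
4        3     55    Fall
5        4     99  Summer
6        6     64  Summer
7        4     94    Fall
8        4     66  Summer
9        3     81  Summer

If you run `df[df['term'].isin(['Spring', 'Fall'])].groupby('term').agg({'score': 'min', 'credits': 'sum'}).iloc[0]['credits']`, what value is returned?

filter rows where term in ['Spring', 'Fall']:
   credits  score    term
0        4     96    Fall
1        6     66    Fall
2        5     58    Fall
3        4     67  Spring
4        3     55    Fall
7        4     94    Fall
group by term: min(score), sum(credits):
        score  credits
term                  
Fall       55       22
Spring     67        4
value at position 0, column 'credits' → 22

22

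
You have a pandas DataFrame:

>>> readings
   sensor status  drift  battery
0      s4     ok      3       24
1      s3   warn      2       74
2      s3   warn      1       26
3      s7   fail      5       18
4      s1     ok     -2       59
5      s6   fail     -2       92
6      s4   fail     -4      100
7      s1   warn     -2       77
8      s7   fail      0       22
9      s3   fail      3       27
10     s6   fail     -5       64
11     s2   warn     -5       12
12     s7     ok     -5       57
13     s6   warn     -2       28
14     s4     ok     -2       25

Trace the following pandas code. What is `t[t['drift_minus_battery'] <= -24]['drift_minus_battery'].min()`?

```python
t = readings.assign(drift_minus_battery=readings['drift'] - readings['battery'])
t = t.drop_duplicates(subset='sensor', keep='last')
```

-79

add column drift_minus_battery = readings['drift'] - readings['battery']:
   sensor status  drift  battery  drift_minus_battery
0      s4     ok      3       24                  -21
1      s3   warn      2       74                  -72
2      s3   warn      1       26                  -25
3      s7   fail      5       18                  -13
4      s1     ok     -2       59                  -61
5      s6   fail     -2       92                  -94
6      s4   fail     -4      100                 -104
7      s1   warn     -2       77                  -79
8      s7   fail      0       22                  -22
9      s3   fail      3       27                  -24
10     s6   fail     -5       64                  -69
11     s2   warn     -5       12                  -17
12     s7     ok     -5       57                  -62
13     s6   warn     -2       28                  -30
14     s4     ok     -2       25                  -27
drop duplicate sensor (keep=last):
   sensor status  drift  battery  drift_minus_battery
7      s1   warn     -2       77                  -79
9      s3   fail      3       27                  -24
11     s2   warn     -5       12                  -17
12     s7     ok     -5       57                  -62
13     s6   warn     -2       28                  -30
14     s4     ok     -2       25                  -27
filter rows where drift_minus_battery <= -24:
   sensor status  drift  battery  drift_minus_battery
7      s1   warn     -2       77                  -79
9      s3   fail      3       27                  -24
12     s7     ok     -5       57                  -62
13     s6   warn     -2       28                  -30
14     s4     ok     -2       25                  -27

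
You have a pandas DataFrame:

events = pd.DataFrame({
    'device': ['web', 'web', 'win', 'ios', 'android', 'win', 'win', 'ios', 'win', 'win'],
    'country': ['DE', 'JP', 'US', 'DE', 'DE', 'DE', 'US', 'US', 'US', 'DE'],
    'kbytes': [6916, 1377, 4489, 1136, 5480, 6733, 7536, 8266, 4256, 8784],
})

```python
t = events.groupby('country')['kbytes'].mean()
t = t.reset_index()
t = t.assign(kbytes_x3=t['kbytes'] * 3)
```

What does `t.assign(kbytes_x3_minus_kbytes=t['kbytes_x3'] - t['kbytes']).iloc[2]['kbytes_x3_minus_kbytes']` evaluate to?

12273.5

group by country, mean of kbytes:
country
DE    5809.80
JP    1377.00
US    6136.75
Name: kbytes, dtype: float64
reset_index():
  country   kbytes
0      DE  5809.80
1      JP  1377.00
2      US  6136.75
add column kbytes_x3 = t['kbytes'] * 3:
  country   kbytes  kbytes_x3
0      DE  5809.80   17429.40
1      JP  1377.00    4131.00
2      US  6136.75   18410.25
add column kbytes_x3_minus_kbytes = t['kbytes_x3'] - t['kbytes']:
  country   kbytes  kbytes_x3  kbytes_x3_minus_kbytes
0      DE  5809.80   17429.40                 11619.6
1      JP  1377.00    4131.00                  2754.0
2      US  6136.75   18410.25                 12273.5
Finally, value at position 2, column 'kbytes_x3_minus_kbytes' = 12273.5.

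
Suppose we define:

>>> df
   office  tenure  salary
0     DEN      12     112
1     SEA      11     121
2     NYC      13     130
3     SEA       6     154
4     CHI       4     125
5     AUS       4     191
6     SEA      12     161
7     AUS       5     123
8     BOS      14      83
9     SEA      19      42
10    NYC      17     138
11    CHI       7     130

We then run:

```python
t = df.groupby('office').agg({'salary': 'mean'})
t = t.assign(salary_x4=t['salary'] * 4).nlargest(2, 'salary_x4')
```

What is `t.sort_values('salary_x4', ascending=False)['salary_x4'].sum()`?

1164.0

group by office, mean of salary:
        salary
office        
AUS      157.0
BOS       83.0
CHI      127.5
DEN      112.0
NYC      134.0
SEA      119.5
add column salary_x4 = t['salary'] * 4:
        salary  salary_x4
office                   
AUS      157.0      628.0
BOS       83.0      332.0
CHI      127.5      510.0
DEN      112.0      448.0
NYC      134.0      536.0
SEA      119.5      478.0
take 2 rows with largest salary_x4:
        salary  salary_x4
office                   
AUS      157.0      628.0
NYC      134.0      536.0
sort by salary_x4 descending:
        salary  salary_x4
office                   
AUS      157.0      628.0
NYC      134.0      536.0
So sum() = 1164.0.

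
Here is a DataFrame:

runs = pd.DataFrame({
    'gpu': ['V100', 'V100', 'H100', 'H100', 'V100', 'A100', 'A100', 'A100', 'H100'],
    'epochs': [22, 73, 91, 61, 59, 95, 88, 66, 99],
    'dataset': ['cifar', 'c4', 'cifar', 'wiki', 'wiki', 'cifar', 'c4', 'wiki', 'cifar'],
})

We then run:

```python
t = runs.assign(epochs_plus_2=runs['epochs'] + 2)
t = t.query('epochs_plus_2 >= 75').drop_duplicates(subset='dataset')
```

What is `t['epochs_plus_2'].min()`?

75

add column epochs_plus_2 = runs['epochs'] + 2:
    gpu  epochs dataset  epochs_plus_2
0  V100      22   cifar             24
1  V100      73      c4             75
2  H100      91   cifar             93
3  H100      61    wiki             63
4  V100      59    wiki             61
5  A100      95   cifar             97
6  A100      88      c4             90
7  A100      66    wiki             68
8  H100      99   cifar            101
filter rows where epochs_plus_2 >= 75:
    gpu  epochs dataset  epochs_plus_2
1  V100      73      c4             75
2  H100      91   cifar             93
5  A100      95   cifar             97
6  A100      88      c4             90
8  H100      99   cifar            101
drop duplicate dataset (keep=first):
    gpu  epochs dataset  epochs_plus_2
1  V100      73      c4             75
2  H100      91   cifar             93
Then the min of column 'epochs_plus_2': 75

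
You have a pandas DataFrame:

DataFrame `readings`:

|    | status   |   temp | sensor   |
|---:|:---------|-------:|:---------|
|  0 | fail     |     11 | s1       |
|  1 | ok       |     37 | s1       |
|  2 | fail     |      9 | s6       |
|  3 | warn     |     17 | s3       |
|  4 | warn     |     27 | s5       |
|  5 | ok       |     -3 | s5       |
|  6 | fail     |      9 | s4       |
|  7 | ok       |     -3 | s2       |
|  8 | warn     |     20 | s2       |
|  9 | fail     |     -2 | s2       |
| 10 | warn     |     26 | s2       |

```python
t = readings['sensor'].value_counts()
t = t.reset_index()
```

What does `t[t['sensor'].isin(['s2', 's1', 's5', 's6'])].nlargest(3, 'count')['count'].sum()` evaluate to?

8

value_counts of sensor:
sensor
s2    4
s1    2
s5    2
s6    1
s3    1
s4    1
Name: count, dtype: int64
reset_index():
  sensor  count
0     s2      4
1     s1      2
2     s5      2
3     s6      1
4     s3      1
5     s4      1
filter rows where sensor in ['s2', 's1', 's5', 's6']:
  sensor  count
0     s2      4
1     s1      2
2     s5      2
3     s6      1
take 3 rows with largest count:
  sensor  count
0     s2      4
1     s1      2
2     s5      2
The sum of column 'count' is 8.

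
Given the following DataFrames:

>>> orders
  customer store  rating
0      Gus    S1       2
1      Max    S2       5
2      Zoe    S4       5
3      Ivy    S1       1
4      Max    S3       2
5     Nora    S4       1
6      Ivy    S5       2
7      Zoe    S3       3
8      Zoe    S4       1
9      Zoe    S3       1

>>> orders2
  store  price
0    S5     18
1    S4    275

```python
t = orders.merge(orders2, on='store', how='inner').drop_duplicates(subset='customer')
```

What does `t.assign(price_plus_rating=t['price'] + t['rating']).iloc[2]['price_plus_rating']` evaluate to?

20

merge on 'store' (how='inner') → 4 rows:
  customer store  rating  price
0      Zoe    S4       5    275
1     Nora    S4       1    275
2      Ivy    S5       2     18
3      Zoe    S4       1    275
drop duplicate customer (keep=first):
  customer store  rating  price
0      Zoe    S4       5    275
1     Nora    S4       1    275
2      Ivy    S5       2     18
add column price_plus_rating = t['price'] + t['rating']:
  customer store  rating  price  price_plus_rating
0      Zoe    S4       5    275                280
1     Nora    S4       1    275                276
2      Ivy    S5       2     18                 20
Reading off the value at position 2, column 'price_plus_rating', we get 20.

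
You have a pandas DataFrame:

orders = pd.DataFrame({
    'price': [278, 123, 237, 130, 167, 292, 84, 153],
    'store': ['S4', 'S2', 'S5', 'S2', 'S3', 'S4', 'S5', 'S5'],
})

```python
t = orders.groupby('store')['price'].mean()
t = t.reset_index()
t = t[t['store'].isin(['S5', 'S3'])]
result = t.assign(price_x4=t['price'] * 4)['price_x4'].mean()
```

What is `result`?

group by store, mean of price:
store
S2    126.5
S3    167.0
S4    285.0
S5    158.0
Name: price, dtype: float64
reset_index():
  store  price
0    S2  126.5
1    S3  167.0
2    S4  285.0
3    S5  158.0
filter rows where store in ['S5', 'S3']:
  store  price
1    S3  167.0
3    S5  158.0
add column price_x4 = t['price'] * 4:
  store  price  price_x4
1    S3  167.0     668.0
3    S5  158.0     632.0
Finally, mean of column 'price_x4' = 650.0.

650.0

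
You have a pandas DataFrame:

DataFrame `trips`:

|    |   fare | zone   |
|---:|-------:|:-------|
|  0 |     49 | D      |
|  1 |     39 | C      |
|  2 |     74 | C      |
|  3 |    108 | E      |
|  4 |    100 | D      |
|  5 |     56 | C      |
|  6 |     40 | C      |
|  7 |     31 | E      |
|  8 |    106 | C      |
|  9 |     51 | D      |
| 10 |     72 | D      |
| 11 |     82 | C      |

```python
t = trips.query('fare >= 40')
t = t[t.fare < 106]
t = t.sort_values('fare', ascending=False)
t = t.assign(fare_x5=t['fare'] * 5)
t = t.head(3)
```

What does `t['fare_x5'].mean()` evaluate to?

426.666666667

filter rows where fare >= 40:
    fare zone
0     49    D
2     74    C
3    108    E
4    100    D
5     56    C
6     40    C
8    106    C
9     51    D
10    72    D
11    82    C
filter rows where fare < 106:
    fare zone
0     49    D
2     74    C
4    100    D
5     56    C
6     40    C
9     51    D
10    72    D
11    82    C
sort by fare descending:
    fare zone
4    100    D
11    82    C
2     74    C
10    72    D
5     56    C
9     51    D
0     49    D
6     40    C
add column fare_x5 = t['fare'] * 5:
    fare zone  fare_x5
4    100    D      500
11    82    C      410
2     74    C      370
10    72    D      360
5     56    C      280
9     51    D      255
0     49    D      245
6     40    C      200
take first 3 rows:
    fare zone  fare_x5
4    100    D      500
11    82    C      410
2     74    C      370
Finally, mean of column 'fare_x5' = 426.666666667.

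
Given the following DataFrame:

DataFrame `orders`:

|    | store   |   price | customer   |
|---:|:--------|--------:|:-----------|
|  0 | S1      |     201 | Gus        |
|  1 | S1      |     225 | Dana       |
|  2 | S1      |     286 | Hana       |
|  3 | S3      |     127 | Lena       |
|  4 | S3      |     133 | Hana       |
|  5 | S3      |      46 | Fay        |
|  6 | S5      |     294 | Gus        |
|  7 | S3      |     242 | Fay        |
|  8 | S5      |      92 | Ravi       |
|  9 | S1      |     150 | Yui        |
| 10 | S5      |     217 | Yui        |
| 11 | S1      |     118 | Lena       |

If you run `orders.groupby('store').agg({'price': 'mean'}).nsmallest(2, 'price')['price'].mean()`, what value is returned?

166.5

group by store, mean of price:
       price
store       
S1     196.0
S3     137.0
S5     201.0
take 2 rows with smallest price:
       price
store       
S3     137.0
S1     196.0
The mean of column 'price' is 166.5.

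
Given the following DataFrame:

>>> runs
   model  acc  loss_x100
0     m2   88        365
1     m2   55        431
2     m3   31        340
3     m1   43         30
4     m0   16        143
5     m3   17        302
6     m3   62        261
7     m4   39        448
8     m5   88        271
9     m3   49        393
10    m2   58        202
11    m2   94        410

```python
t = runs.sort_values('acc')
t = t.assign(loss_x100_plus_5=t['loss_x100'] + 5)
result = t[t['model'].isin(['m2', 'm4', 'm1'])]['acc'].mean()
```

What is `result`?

62.8333333333

sort by acc:
   model  acc  loss_x100
4     m0   16        143
5     m3   17        302
2     m3   31        340
7     m4   39        448
3     m1   43         30
9     m3   49        393
1     m2   55        431
10    m2   58        202
6     m3   62        261
0     m2   88        365
8     m5   88        271
11    m2   94        410
add column loss_x100_plus_5 = t['loss_x100'] + 5:
   model  acc  loss_x100  loss_x100_plus_5
4     m0   16        143               148
5     m3   17        302               307
2     m3   31        340               345
7     m4   39        448               453
3     m1   43         30                35
9     m3   49        393               398
1     m2   55        431               436
10    m2   58        202               207
6     m3   62        261               266
0     m2   88        365               370
8     m5   88        271               276
11    m2   94        410               415
filter rows where model in ['m2', 'm4', 'm1']:
   model  acc  loss_x100  loss_x100_plus_5
7     m4   39        448               453
3     m1   43         30                35
1     m2   55        431               436
10    m2   58        202               207
0     m2   88        365               370
11    m2   94        410               415
Hence 62.8333333333.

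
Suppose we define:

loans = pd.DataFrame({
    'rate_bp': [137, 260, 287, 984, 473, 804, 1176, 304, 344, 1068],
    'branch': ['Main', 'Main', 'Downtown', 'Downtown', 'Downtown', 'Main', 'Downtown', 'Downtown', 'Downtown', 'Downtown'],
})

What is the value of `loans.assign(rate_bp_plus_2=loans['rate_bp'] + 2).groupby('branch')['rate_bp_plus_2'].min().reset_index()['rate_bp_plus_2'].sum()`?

428

add column rate_bp_plus_2 = loans['rate_bp'] + 2:
   rate_bp    branch  rate_bp_plus_2
0      137      Main             139
1      260      Main             262
2      287  Downtown             289
3      984  Downtown             986
4      473  Downtown             475
5      804      Main             806
6     1176  Downtown            1178
7      304  Downtown             306
8      344  Downtown             346
9     1068  Downtown            1070
group by branch, min of rate_bp_plus_2:
branch
Downtown    289
Main        139
Name: rate_bp_plus_2, dtype: int64
reset_index():
     branch  rate_bp_plus_2
0  Downtown             289
1      Main             139
sum of column 'rate_bp_plus_2' → 428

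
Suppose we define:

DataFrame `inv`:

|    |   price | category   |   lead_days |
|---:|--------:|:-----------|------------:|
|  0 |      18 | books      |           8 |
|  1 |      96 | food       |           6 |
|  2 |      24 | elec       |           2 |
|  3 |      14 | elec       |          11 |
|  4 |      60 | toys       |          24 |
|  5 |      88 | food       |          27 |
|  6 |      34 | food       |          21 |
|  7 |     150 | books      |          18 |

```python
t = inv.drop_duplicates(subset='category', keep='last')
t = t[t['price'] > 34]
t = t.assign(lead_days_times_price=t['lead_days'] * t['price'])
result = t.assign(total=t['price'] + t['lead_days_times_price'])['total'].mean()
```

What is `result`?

drop duplicate category (keep=last):
   price category  lead_days
3     14     elec         11
4     60     toys         24
6     34     food         21
7    150    books         18
filter rows where price > 34:
   price category  lead_days
4     60     toys         24
7    150    books         18
add column lead_days_times_price = t['lead_days'] * t['price']:
   price category  lead_days  lead_days_times_price
4     60     toys         24                   1440
7    150    books         18                   2700
add column total = t['price'] + t['lead_days_times_price']:
   price category  lead_days  lead_days_times_price  total
4     60     toys         24                   1440   1500
7    150    books         18                   2700   2850

2175.0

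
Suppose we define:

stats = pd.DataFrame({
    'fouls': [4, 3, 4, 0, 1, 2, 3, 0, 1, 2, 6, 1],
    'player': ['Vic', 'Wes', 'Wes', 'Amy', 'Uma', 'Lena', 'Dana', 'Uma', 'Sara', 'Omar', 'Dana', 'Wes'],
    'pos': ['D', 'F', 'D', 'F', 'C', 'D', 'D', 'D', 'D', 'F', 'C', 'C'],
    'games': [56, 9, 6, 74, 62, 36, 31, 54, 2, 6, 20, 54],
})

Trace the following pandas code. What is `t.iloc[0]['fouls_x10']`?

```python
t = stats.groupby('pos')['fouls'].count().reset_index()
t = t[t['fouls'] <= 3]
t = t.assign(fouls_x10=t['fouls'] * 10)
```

group by pos, count of fouls:
pos
C    3
D    6
F    3
Name: fouls, dtype: int64
reset_index():
  pos  fouls
0   C      3
1   D      6
2   F      3
filter rows where fouls <= 3:
  pos  fouls
0   C      3
2   F      3
add column fouls_x10 = t['fouls'] * 10:
  pos  fouls  fouls_x10
0   C      3         30
2   F      3         30
Finally, value at position 0, column 'fouls_x10' = 30.

30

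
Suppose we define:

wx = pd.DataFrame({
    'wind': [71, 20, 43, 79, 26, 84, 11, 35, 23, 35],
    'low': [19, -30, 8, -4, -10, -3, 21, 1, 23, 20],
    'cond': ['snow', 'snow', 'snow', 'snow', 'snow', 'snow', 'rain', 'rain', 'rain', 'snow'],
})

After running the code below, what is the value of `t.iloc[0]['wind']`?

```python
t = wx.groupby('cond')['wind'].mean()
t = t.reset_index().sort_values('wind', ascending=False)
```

51.1428571429

group by cond, mean of wind:
cond
rain    23.000000
snow    51.142857
Name: wind, dtype: float64
reset_index():
   cond       wind
0  rain  23.000000
1  snow  51.142857
sort by wind descending:
   cond       wind
1  snow  51.142857
0  rain  23.000000
Taking the value at position 0, column 'wind' gives 51.1428571429.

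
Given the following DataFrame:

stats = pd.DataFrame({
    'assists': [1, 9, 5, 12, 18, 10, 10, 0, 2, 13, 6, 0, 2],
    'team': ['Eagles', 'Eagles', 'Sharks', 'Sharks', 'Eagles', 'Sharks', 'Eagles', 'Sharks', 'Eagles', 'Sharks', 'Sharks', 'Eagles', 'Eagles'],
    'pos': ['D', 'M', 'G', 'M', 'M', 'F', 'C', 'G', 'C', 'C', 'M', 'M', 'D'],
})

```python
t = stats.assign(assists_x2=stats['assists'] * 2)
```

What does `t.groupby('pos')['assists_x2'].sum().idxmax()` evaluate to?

add column assists_x2 = stats['assists'] * 2:
    assists    team pos  assists_x2
0         1  Eagles   D           2
1         9  Eagles   M          18
2         5  Sharks   G          10
3        12  Sharks   M          24
4        18  Eagles   M          36
5        10  Sharks   F          20
6        10  Eagles   C          20
7         0  Sharks   G           0
8         2  Eagles   C           4
9        13  Sharks   C          26
10        6  Sharks   M          12
11        0  Eagles   M           0
12        2  Eagles   D           4
group by pos, sum of assists_x2:
pos
C    50
D     6
F    20
G    10
M    90
Name: assists_x2, dtype: int64
Then the label with the largest value: M

M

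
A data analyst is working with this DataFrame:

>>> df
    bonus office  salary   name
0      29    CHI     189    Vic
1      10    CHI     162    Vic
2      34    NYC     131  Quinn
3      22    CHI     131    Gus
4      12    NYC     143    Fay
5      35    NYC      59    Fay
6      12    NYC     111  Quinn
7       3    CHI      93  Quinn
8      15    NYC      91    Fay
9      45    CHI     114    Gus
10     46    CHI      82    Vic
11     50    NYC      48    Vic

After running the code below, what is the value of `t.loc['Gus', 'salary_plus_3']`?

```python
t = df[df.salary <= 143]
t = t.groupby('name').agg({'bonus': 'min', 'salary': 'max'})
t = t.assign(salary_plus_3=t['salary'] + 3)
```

134

filter rows where salary <= 143:
    bonus office  salary   name
2      34    NYC     131  Quinn
3      22    CHI     131    Gus
4      12    NYC     143    Fay
5      35    NYC      59    Fay
6      12    NYC     111  Quinn
7       3    CHI      93  Quinn
8      15    NYC      91    Fay
9      45    CHI     114    Gus
10     46    CHI      82    Vic
11     50    NYC      48    Vic
group by name: min(bonus), max(salary):
       bonus  salary
name                
Fay       12     143
Gus       22     131
Quinn      3     131
Vic       46      82
add column salary_plus_3 = t['salary'] + 3:
       bonus  salary  salary_plus_3
name                               
Fay       12     143            146
Gus       22     131            134
Quinn      3     131            134
Vic       46      82             85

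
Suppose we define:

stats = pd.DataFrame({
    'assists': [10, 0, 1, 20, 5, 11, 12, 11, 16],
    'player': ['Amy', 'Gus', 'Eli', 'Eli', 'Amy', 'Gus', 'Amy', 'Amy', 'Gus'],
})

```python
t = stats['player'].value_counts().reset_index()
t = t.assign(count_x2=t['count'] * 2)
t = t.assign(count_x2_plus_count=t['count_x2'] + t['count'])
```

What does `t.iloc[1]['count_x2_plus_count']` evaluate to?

value_counts of player:
player
Amy    4
Gus    3
Eli    2
Name: count, dtype: int64
reset_index():
  player  count
0    Amy      4
1    Gus      3
2    Eli      2
add column count_x2 = t['count'] * 2:
  player  count  count_x2
0    Amy      4         8
1    Gus      3         6
2    Eli      2         4
add column count_x2_plus_count = t['count_x2'] + t['count']:
  player  count  count_x2  count_x2_plus_count
0    Amy      4         8                   12
1    Gus      3         6                    9
2    Eli      2         4                    6

9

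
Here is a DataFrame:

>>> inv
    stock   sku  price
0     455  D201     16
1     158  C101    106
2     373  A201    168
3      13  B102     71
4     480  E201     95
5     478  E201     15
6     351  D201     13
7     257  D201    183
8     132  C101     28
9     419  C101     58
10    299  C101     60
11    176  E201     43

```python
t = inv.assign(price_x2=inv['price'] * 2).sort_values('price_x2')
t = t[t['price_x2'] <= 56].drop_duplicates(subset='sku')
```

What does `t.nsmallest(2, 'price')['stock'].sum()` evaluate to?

add column price_x2 = inv['price'] * 2:
    stock   sku  price  price_x2
0     455  D201     16        32
1     158  C101    106       212
2     373  A201    168       336
3      13  B102     71       142
4     480  E201     95       190
5     478  E201     15        30
6     351  D201     13        26
7     257  D201    183       366
8     132  C101     28        56
9     419  C101     58       116
10    299  C101     60       120
11    176  E201     43        86
sort by price_x2:
    stock   sku  price  price_x2
6     351  D201     13        26
5     478  E201     15        30
0     455  D201     16        32
8     132  C101     28        56
11    176  E201     43        86
9     419  C101     58       116
10    299  C101     60       120
3      13  B102     71       142
4     480  E201     95       190
1     158  C101    106       212
2     373  A201    168       336
7     257  D201    183       366
filter rows where price_x2 <= 56:
   stock   sku  price  price_x2
6    351  D201     13        26
5    478  E201     15        30
0    455  D201     16        32
8    132  C101     28        56
drop duplicate sku (keep=first):
   stock   sku  price  price_x2
6    351  D201     13        26
5    478  E201     15        30
8    132  C101     28        56
take 2 rows with smallest price:
   stock   sku  price  price_x2
6    351  D201     13        26
5    478  E201     15        30

829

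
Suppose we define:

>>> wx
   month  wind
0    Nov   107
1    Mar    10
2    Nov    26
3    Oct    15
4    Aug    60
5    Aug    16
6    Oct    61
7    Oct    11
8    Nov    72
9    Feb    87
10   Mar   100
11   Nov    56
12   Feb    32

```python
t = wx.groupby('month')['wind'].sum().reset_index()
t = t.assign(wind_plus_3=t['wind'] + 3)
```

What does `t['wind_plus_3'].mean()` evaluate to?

group by month, sum of wind:
month
Aug     76
Feb    119
Mar    110
Nov    261
Oct     87
Name: wind, dtype: int64
reset_index():
  month  wind
0   Aug    76
1   Feb   119
2   Mar   110
3   Nov   261
4   Oct    87
add column wind_plus_3 = t['wind'] + 3:
  month  wind  wind_plus_3
0   Aug    76           79
1   Feb   119          122
2   Mar   110          113
3   Nov   261          264
4   Oct    87           90
So mean() = 133.6.

133.6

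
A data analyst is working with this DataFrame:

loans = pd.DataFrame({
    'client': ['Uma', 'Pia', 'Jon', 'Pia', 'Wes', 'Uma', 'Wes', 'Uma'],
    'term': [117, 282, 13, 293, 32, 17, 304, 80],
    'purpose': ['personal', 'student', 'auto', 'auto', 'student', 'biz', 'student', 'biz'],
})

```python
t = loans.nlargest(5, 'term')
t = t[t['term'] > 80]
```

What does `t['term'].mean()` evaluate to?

take 5 rows with largest term:
  client  term   purpose
6    Wes   304   student
3    Pia   293      auto
1    Pia   282   student
0    Uma   117  personal
7    Uma    80       biz
filter rows where term > 80:
  client  term   purpose
6    Wes   304   student
3    Pia   293      auto
1    Pia   282   student
0    Uma   117  personal

249.0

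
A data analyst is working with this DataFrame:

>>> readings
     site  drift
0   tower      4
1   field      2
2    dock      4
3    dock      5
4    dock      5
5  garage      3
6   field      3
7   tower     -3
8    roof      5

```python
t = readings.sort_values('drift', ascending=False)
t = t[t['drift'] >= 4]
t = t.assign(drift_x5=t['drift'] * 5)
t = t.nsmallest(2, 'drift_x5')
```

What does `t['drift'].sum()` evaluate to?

8

sort by drift descending:
     site  drift
3    dock      5
4    dock      5
8    roof      5
0   tower      4
2    dock      4
5  garage      3
6   field      3
1   field      2
7   tower     -3
filter rows where drift >= 4:
    site  drift
3   dock      5
4   dock      5
8   roof      5
0  tower      4
2   dock      4
add column drift_x5 = t['drift'] * 5:
    site  drift  drift_x5
3   dock      5        25
4   dock      5        25
8   roof      5        25
0  tower      4        20
2   dock      4        20
take 2 rows with smallest drift_x5:
    site  drift  drift_x5
0  tower      4        20
2   dock      4        20
sum of column 'drift' → 8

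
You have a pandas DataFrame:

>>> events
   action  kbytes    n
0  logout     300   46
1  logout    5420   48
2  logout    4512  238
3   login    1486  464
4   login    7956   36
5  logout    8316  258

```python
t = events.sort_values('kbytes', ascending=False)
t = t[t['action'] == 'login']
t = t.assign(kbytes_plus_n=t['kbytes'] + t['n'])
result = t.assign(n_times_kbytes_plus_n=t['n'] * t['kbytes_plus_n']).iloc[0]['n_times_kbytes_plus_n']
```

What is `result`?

287712

sort by kbytes descending:
   action  kbytes    n
5  logout    8316  258
4   login    7956   36
1  logout    5420   48
2  logout    4512  238
3   login    1486  464
0  logout     300   46
filter rows where action == 'login':
  action  kbytes    n
4  login    7956   36
3  login    1486  464
add column kbytes_plus_n = t['kbytes'] + t['n']:
  action  kbytes    n  kbytes_plus_n
4  login    7956   36           7992
3  login    1486  464           1950
add column n_times_kbytes_plus_n = t['n'] * t['kbytes_plus_n']:
  action  kbytes    n  kbytes_plus_n  n_times_kbytes_plus_n
4  login    7956   36           7992                 287712
3  login    1486  464           1950                 904800
Finally, value at position 0, column 'n_times_kbytes_plus_n' = 287712.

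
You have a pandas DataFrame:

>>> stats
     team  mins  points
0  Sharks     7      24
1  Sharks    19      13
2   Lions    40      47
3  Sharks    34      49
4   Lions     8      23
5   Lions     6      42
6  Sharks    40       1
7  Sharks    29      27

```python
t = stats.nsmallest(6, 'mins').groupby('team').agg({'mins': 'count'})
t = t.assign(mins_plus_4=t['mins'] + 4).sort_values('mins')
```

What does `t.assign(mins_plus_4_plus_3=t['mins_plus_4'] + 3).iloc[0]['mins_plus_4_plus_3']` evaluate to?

9

take 6 rows with smallest mins:
     team  mins  points
5   Lions     6      42
0  Sharks     7      24
4   Lions     8      23
1  Sharks    19      13
7  Sharks    29      27
3  Sharks    34      49
group by team, count of mins:
        mins
team        
Lions      2
Sharks     4
add column mins_plus_4 = t['mins'] + 4:
        mins  mins_plus_4
team                     
Lions      2            6
Sharks     4            8
sort by mins:
        mins  mins_plus_4
team                     
Lions      2            6
Sharks     4            8
add column mins_plus_4_plus_3 = t['mins_plus_4'] + 3:
        mins  mins_plus_4  mins_plus_4_plus_3
team                                         
Lions      2            6                   9
Sharks     4            8                  11
Reading off the value at position 0, column 'mins_plus_4_plus_3', we get 9.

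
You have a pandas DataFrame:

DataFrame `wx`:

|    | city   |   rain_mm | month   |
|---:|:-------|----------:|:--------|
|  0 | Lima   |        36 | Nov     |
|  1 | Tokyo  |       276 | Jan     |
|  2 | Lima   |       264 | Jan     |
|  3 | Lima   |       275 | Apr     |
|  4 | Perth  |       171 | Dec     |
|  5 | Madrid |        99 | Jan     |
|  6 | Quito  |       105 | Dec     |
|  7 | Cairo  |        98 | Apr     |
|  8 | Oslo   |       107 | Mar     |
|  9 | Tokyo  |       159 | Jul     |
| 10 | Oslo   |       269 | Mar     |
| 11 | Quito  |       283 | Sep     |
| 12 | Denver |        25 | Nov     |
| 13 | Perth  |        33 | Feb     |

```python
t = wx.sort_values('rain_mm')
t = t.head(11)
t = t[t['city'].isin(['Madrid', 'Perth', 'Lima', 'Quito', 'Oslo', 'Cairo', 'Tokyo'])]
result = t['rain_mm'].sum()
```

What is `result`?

sort by rain_mm:
      city  rain_mm month
12  Denver       25   Nov
13   Perth       33   Feb
0     Lima       36   Nov
7    Cairo       98   Apr
5   Madrid       99   Jan
6    Quito      105   Dec
8     Oslo      107   Mar
9    Tokyo      159   Jul
4    Perth      171   Dec
2     Lima      264   Jan
10    Oslo      269   Mar
3     Lima      275   Apr
1    Tokyo      276   Jan
11   Quito      283   Sep
take first 11 rows:
      city  rain_mm month
12  Denver       25   Nov
13   Perth       33   Feb
0     Lima       36   Nov
7    Cairo       98   Apr
5   Madrid       99   Jan
6    Quito      105   Dec
8     Oslo      107   Mar
9    Tokyo      159   Jul
4    Perth      171   Dec
2     Lima      264   Jan
10    Oslo      269   Mar
filter rows where city in ['Madrid', 'Perth', 'Lima', 'Quito', 'Oslo', 'Cairo', 'Tokyo']:
      city  rain_mm month
13   Perth       33   Feb
0     Lima       36   Nov
7    Cairo       98   Apr
5   Madrid       99   Jan
6    Quito      105   Dec
8     Oslo      107   Mar
9    Tokyo      159   Jul
4    Perth      171   Dec
2     Lima      264   Jan
10    Oslo      269   Mar

1341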